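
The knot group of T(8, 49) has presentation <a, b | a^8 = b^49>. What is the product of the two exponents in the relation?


The relation is a^8 = b^49.
Product of exponents = 8 * 49
= 392

392


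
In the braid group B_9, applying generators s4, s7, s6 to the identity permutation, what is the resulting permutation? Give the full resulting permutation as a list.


Starting with identity [1, 2, 3, 4, 5, 6, 7, 8, 9].
Apply generators in sequence:
  After s4: [1, 2, 3, 5, 4, 6, 7, 8, 9]
  After s7: [1, 2, 3, 5, 4, 6, 8, 7, 9]
  After s6: [1, 2, 3, 5, 4, 8, 6, 7, 9]
Final permutation: [1, 2, 3, 5, 4, 8, 6, 7, 9]

[1, 2, 3, 5, 4, 8, 6, 7, 9]


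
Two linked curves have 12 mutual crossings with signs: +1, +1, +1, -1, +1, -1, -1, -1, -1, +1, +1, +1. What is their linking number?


Step 1: Count positive crossings: 7
Step 2: Count negative crossings: 5
Step 3: Sum of signs = 7 - 5 = 2
Step 4: Linking number = sum/2 = 2/2 = 1

1


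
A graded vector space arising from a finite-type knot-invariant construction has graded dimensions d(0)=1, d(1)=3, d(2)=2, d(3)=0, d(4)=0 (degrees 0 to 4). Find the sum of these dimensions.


Total dimension = d(0) + d(1) + ... + d(4)
= 1 + 3 + 2 + 0 + 0
= 6

6


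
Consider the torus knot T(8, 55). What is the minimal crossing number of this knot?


For a torus knot T(p, q) with gcd(p,q)=1,
the crossing number is min(p*(q-1), q*(p-1)).
p*(q-1) = 8*54 = 432
q*(p-1) = 55*7 = 385
min(432, 385) = 385

385


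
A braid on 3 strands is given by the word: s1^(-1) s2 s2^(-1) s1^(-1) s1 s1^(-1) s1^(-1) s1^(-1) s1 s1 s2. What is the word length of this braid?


The word length counts the number of generators (including inverses).
Listing each generator: s1^(-1), s2, s2^(-1), s1^(-1), s1, s1^(-1), s1^(-1), s1^(-1), s1, s1, s2
There are 11 generators in this braid word.

11


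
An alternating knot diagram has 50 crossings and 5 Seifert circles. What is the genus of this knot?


For alternating knots, g = (c - s + 1)/2.
= (50 - 5 + 1)/2
= 46/2 = 23

23


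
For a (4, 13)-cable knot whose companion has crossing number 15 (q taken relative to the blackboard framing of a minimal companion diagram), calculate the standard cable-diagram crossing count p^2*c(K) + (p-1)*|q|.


Step 1: Each of the c(K) crossings of the companion diagram becomes p*p = p^2 crossings among the p parallel strands, and each of the |q| twists s_1 s_2 ... s_(p-1) adds (p-1) crossings.
  Crossings = p^2 * c(K) + (p-1)*|q|
Step 2: = 4^2 * 15 + (4-1)*13
Step 3: = 16*15 + 3*13
Step 4: = 240 + 39 = 279

279


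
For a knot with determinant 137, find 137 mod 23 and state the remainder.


Step 1: A knot is p-colorable if and only if p divides its determinant.
Step 2: Compute 137 mod 23.
137 = 5 * 23 + 22
Step 3: 137 mod 23 = 22
Step 4: The knot is 23-colorable: no

22


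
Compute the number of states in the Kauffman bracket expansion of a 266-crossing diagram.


Each crossing contributes 2 choices (A-smoothing or B-smoothing).
Total states = 2^266 = 118571099379011784113736688648896417641748464297615937576404566024103044751294464

118571099379011784113736688648896417641748464297615937576404566024103044751294464


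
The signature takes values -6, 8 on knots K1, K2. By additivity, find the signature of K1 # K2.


The signature is additive under connected sum.
signature(K1 # K2) = (-6) + (8)
= 2

2


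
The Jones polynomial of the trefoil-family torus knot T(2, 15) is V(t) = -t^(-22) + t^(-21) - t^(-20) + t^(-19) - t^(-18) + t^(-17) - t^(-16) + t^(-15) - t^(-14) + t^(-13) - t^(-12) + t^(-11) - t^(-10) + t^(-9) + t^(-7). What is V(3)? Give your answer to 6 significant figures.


Substituting t = 3 into V(t) = -t^(-22) + t^(-21) - t^(-20) + t^(-19) - t^(-18) + t^(-17) - t^(-16) + t^(-15) - t^(-14) + t^(-13) - t^(-12) + t^(-11) - t^(-10) + t^(-9) + t^(-7):
  (-)t^(-22) = -3.18664e-11
  (+)t^(-21) = 9.55991e-11
  (-)t^(-20) = -2.86797e-10
  (+)t^(-19) = 8.60392e-10
  (-)t^(-18) = -2.58117e-09
  (+)t^(-17) = 7.74352e-09
  (-)t^(-16) = -2.32306e-08
  (+)t^(-15) = 6.96917e-08
  (-)t^(-14) = -2.09075e-07
  (+)t^(-13) = 6.27225e-07
  (-)t^(-12) = -1.88168e-06
  (+)t^(-11) = 5.64503e-06
  (-)t^(-10) = -1.69351e-05
  (+)t^(-9) = 5.08053e-05
  (+)t^(-7) = 0.000457247
Sum = (-3.18664e-11) + (9.55991e-11) + (-2.86797e-10) + (8.60392e-10) + (-2.58117e-09) + (7.74352e-09) + (-2.32306e-08) + (6.96917e-08) + (-2.09075e-07) + (6.27225e-07) + (-1.88168e-06) + (5.64503e-06) + (-1.69351e-05) + (5.08053e-05) + (0.000457247)
= 0.0004953513104
Rounded to 6 significant figures: 0.000495351

0.000495351


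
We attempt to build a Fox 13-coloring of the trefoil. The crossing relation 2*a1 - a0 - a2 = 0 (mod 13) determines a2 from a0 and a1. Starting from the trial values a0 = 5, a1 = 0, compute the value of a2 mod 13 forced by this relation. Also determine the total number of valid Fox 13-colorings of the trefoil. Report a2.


Step 1: Apply the given crossing relation 2*a1 - a0 - a2 = 0 (mod 13).
  a2 = 2*a1 - a0 mod 13
  a2 = 2*0 - 5 mod 13
  a2 = 0 - 5 mod 13
  a2 = -5 mod 13 = 8
Step 2: The trefoil has determinant 3.
  Number of Fox p-colorings (p prime) is p^2 if p = 3, else p.
  Since 13 does not divide 3, only trivial (constant) colorings exist.
  (So the trial a0 = 5, a1 = 0 with a0 != a1 does NOT extend to a valid coloring of the whole trefoil: the other two crossing relations require 3*(a1 - a0) = 0 (mod 13), which fails.)
  Total colorings = 13
Step 3: a2 = 8, total Fox 13-colorings = 13

8


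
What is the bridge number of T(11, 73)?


The bridge number of T(p,q) is min(p,q).
min(11, 73) = 11

11


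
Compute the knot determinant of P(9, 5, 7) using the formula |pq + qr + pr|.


Step 1: Compute pq + qr + pr.
pq = 9*5 = 45
qr = 5*7 = 35
pr = 9*7 = 63
pq + qr + pr = 45 + 35 + 63 = 143
Step 2: Take absolute value.
det(P(9,5,7)) = |143| = 143

143


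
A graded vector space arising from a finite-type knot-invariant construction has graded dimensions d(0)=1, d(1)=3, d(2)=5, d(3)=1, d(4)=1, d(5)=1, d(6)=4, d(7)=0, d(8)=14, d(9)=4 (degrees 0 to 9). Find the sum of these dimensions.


Total dimension = d(0) + d(1) + ... + d(9)
= 1 + 3 + 5 + 1 + 1 + 1 + 4 + 0 + 14 + 4
= 34

34


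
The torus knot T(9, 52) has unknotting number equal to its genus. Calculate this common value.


For a torus knot T(p,q), both the unknotting number and genus equal (p-1)(q-1)/2.
= (9-1)(52-1)/2
= 8*51/2
= 408/2 = 204

204


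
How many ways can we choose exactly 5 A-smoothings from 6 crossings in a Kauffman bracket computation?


We choose which 5 of 6 crossings get A-smoothings.
C(6, 5) = 6! / (5! * 1!)
= 6

6


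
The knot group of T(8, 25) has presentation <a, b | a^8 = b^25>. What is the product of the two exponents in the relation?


The relation is a^8 = b^25.
Product of exponents = 8 * 25
= 200

200


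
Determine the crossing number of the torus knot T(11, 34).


For a torus knot T(p, q) with gcd(p,q)=1,
the crossing number is min(p*(q-1), q*(p-1)).
p*(q-1) = 11*33 = 363
q*(p-1) = 34*10 = 340
min(363, 340) = 340

340


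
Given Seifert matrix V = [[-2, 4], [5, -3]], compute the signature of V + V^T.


Step 1: V + V^T = [[-4, 9], [9, -6]]
Step 2: trace = -10, det = -57
Step 3: Discriminant = (-10)^2 - 4*(-57) = 328
Step 4: Eigenvalues: 4.05539, -14.0554
Step 5: Signature = (# positive eigenvalues) - (# negative eigenvalues) = 0

0


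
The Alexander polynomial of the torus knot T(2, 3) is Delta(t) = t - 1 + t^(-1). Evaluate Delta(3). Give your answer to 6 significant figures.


Substituting t = 3 into Delta(t) = t - 1 + t^(-1):
Term values: (3) + (-1) + (0.333333)
Sum = 2.333333333
Rounded to 6 significant figures: 2.33333

2.33333


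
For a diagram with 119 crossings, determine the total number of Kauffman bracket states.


Each crossing contributes 2 choices (A-smoothing or B-smoothing).
Total states = 2^119 = 664613997892457936451903530140172288

664613997892457936451903530140172288


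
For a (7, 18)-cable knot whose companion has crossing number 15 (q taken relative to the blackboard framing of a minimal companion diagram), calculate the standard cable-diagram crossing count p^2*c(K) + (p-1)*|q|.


Step 1: Each of the c(K) crossings of the companion diagram becomes p*p = p^2 crossings among the p parallel strands, and each of the |q| twists s_1 s_2 ... s_(p-1) adds (p-1) crossings.
  Crossings = p^2 * c(K) + (p-1)*|q|
Step 2: = 7^2 * 15 + (7-1)*18
Step 3: = 49*15 + 6*18
Step 4: = 735 + 108 = 843

843


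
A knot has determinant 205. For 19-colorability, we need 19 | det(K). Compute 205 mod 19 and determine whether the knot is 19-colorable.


Step 1: A knot is p-colorable if and only if p divides its determinant.
Step 2: Compute 205 mod 19.
205 = 10 * 19 + 15
Step 3: 205 mod 19 = 15
Step 4: The knot is 19-colorable: no

15


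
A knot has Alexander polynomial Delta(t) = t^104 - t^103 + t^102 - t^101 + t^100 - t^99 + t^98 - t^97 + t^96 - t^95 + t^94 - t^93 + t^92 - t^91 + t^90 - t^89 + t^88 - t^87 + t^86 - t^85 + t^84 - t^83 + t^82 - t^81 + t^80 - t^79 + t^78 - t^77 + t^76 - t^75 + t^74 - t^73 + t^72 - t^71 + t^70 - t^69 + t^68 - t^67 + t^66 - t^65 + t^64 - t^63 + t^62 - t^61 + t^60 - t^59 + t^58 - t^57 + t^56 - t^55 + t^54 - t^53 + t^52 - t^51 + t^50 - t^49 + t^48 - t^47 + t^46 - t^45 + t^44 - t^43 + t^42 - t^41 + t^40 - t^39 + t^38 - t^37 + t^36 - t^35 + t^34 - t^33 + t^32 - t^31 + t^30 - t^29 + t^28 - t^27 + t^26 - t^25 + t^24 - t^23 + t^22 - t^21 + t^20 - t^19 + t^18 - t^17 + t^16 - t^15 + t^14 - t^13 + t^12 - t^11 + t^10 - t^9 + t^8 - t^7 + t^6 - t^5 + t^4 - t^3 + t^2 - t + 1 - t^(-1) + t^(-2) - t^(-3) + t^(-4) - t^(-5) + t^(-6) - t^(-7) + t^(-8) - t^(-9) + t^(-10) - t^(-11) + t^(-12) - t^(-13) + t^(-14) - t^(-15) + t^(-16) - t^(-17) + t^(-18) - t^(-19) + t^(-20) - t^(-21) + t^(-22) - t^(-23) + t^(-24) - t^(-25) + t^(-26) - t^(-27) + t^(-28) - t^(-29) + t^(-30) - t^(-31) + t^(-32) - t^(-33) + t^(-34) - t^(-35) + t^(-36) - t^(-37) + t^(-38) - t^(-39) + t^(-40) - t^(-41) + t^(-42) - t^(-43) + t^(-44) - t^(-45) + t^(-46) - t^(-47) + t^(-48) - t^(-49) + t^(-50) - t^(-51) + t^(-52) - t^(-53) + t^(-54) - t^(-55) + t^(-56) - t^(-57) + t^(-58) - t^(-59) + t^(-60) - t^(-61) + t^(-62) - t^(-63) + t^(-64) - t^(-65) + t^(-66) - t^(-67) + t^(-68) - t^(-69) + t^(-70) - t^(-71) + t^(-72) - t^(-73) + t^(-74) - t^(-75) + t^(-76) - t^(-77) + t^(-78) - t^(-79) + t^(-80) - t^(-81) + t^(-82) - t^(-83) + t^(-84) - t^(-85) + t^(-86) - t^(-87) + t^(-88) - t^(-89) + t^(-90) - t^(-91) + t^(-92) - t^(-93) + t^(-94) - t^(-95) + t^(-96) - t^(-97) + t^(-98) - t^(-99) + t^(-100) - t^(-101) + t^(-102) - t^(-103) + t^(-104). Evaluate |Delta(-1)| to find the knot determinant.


Step 1: The polynomial has 209 terms with alternating signs, exponents from 104 down to -104.
Step 2: Substitute t = -1. The i-th term has coefficient (-1)^i and exponent (m-i),
  so its value is (-1)^i * (-1)^(m-i) = (-1)^m = 1 for every i.
Step 3: All 209 terms equal 1, so Delta(-1) = 209 * (1) = 209
Step 4: |Delta(-1)| = 209

209


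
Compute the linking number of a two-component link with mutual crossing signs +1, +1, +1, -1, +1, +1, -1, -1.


Step 1: Count positive crossings: 5
Step 2: Count negative crossings: 3
Step 3: Sum of signs = 5 - 3 = 2
Step 4: Linking number = sum/2 = 2/2 = 1

1


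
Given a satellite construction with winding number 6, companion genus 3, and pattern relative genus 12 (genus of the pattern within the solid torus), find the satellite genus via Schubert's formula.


Schubert: g(satellite) = g_rel(pattern) + |winding| * g(companion),
where g_rel(pattern) is the genus of the pattern relative to the solid torus.
= 12 + 6 * 3
= 12 + 18 = 30

30


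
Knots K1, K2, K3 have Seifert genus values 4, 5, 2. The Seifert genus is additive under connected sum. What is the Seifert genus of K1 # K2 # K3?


The Seifert genus is additive under connected sum.
Seifert genus(K1 # K2 # K3) = (4) + (5) + (2)
= 11

11


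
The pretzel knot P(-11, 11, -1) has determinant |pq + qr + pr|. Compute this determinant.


Step 1: Compute pq + qr + pr.
pq = (-11)*11 = -121
qr = 11*(-1) = -11
pr = (-11)*(-1) = 11
pq + qr + pr = -121 + (-11) + 11 = -121
Step 2: Take absolute value.
det(P(-11,11,-1)) = |-121| = 121

121


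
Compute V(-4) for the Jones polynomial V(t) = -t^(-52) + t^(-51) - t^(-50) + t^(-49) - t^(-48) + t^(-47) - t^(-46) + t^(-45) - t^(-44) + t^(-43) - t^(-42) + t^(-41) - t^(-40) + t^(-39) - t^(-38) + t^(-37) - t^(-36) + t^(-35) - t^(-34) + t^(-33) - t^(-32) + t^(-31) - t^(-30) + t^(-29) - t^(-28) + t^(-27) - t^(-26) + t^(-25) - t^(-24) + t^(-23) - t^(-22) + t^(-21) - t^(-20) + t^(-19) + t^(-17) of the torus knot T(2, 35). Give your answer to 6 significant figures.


Substituting t = -4 into V(t) = -t^(-52) + t^(-51) - t^(-50) + t^(-49) - t^(-48) + t^(-47) - t^(-46) + t^(-45) - t^(-44) + t^(-43) - t^(-42) + t^(-41) - t^(-40) + t^(-39) - t^(-38) + t^(-37) - t^(-36) + t^(-35) - t^(-34) + t^(-33) - t^(-32) + t^(-31) - t^(-30) + t^(-29) - t^(-28) + t^(-27) - t^(-26) + t^(-25) - t^(-24) + t^(-23) - t^(-22) + t^(-21) - t^(-20) + t^(-19) + t^(-17):
  (-)t^(-52) = -4.93038e-32
  (+)t^(-51) = -1.97215e-31
  (-)t^(-50) = -7.88861e-31
  (+)t^(-49) = -3.15544e-30
  (-)t^(-48) = -1.26218e-29
  (+)t^(-47) = -5.04871e-29
  (-)t^(-46) = -2.01948e-28
  (+)t^(-45) = -8.07794e-28
  (-)t^(-44) = -3.23117e-27
  (+)t^(-43) = -1.29247e-26
  (-)t^(-42) = -5.16988e-26
  (+)t^(-41) = -2.06795e-25
  (-)t^(-40) = -8.27181e-25
  (+)t^(-39) = -3.30872e-24
  (-)t^(-38) = -1.32349e-23
  (+)t^(-37) = -5.29396e-23
  (-)t^(-36) = -2.11758e-22
  (+)t^(-35) = -8.47033e-22
  (-)t^(-34) = -3.38813e-21
  (+)t^(-33) = -1.35525e-20
  (-)t^(-32) = -5.42101e-20
  (+)t^(-31) = -2.1684e-19
  (-)t^(-30) = -8.67362e-19
  (+)t^(-29) = -3.46945e-18
  (-)t^(-28) = -1.38778e-17
  (+)t^(-27) = -5.55112e-17
  (-)t^(-26) = -2.22045e-16
  (+)t^(-25) = -8.88178e-16
  (-)t^(-24) = -3.55271e-15
  (+)t^(-23) = -1.42109e-14
  (-)t^(-22) = -5.68434e-14
  (+)t^(-21) = -2.27374e-13
  (-)t^(-20) = -9.09495e-13
  (+)t^(-19) = -3.63798e-12
  (+)t^(-17) = -5.82077e-11
Sum = (-4.93038e-32) + (-1.97215e-31) + (-7.88861e-31) + (-3.15544e-30) + (-1.26218e-29) + (-5.04871e-29) + (-2.01948e-28) + (-8.07794e-28) + (-3.23117e-27) + (-1.29247e-26) + (-5.16988e-26) + (-2.06795e-25) + (-8.27181e-25) + (-3.30872e-24) + (-1.32349e-23) + (-5.29396e-23) + (-2.11758e-22) + (-8.47033e-22) + (-3.38813e-21) + (-1.35525e-20) + (-5.42101e-20) + (-2.1684e-19) + (-8.67362e-19) + (-3.46945e-18) + (-1.38778e-17) + (-5.55112e-17) + (-2.22045e-16) + (-8.88178e-16) + (-3.55271e-15) + (-1.42109e-14) + (-5.68434e-14) + (-2.27374e-13) + (-9.09495e-13) + (-3.63798e-12) + (-5.82077e-11)
= -6.305829932e-11
Rounded to 6 significant figures: -6.30583e-11

-6.30583e-11


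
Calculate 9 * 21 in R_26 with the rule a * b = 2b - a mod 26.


9 * 21 = 2*21 - 9 mod 26
= 42 - 9 mod 26
= 33 mod 26 = 7

7


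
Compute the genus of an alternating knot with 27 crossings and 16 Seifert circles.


For alternating knots, g = (c - s + 1)/2.
= (27 - 16 + 1)/2
= 12/2 = 6

6


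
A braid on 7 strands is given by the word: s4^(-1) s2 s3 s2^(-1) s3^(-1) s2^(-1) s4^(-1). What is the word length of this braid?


The word length counts the number of generators (including inverses).
Listing each generator: s4^(-1), s2, s3, s2^(-1), s3^(-1), s2^(-1), s4^(-1)
There are 7 generators in this braid word.

7


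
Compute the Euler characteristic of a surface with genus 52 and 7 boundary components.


chi = 2 - 2g - b
= 2 - 2*52 - 7
= 2 - 104 - 7 = -109

-109


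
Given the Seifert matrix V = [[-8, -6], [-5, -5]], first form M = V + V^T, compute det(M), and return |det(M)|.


Step 1: Form V + V^T where V = [[-8, -6], [-5, -5]]
  V^T = [[-8, -5], [-6, -5]]
  V + V^T = [[-16, -11], [-11, -10]]
Step 2: det(V + V^T) = (-16)*(-10) - (-11)*(-11)
  = 160 - 121 = 39
Step 3: Knot determinant = |det(V + V^T)| = |39| = 39

39


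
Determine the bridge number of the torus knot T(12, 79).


The bridge number of T(p,q) is min(p,q).
min(12, 79) = 12

12


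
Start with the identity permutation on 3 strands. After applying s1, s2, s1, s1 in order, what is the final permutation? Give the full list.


Starting with identity [1, 2, 3].
Apply generators in sequence:
  After s1: [2, 1, 3]
  After s2: [2, 3, 1]
  After s1: [3, 2, 1]
  After s1: [2, 3, 1]
Final permutation: [2, 3, 1]

[2, 3, 1]


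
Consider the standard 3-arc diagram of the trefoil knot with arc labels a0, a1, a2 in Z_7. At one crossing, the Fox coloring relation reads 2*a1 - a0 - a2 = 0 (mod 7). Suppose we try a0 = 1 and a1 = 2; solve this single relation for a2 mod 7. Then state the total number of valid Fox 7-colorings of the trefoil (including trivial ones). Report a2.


Step 1: Apply the given crossing relation 2*a1 - a0 - a2 = 0 (mod 7).
  a2 = 2*a1 - a0 mod 7
  a2 = 2*2 - 1 mod 7
  a2 = 4 - 1 mod 7
  a2 = 3 mod 7 = 3
Step 2: The trefoil has determinant 3.
  Number of Fox p-colorings (p prime) is p^2 if p = 3, else p.
  Since 7 does not divide 3, only trivial (constant) colorings exist.
  (So the trial a0 = 1, a1 = 2 with a0 != a1 does NOT extend to a valid coloring of the whole trefoil: the other two crossing relations require 3*(a1 - a0) = 0 (mod 7), which fails.)
  Total colorings = 7
Step 3: a2 = 3, total Fox 7-colorings = 7

3


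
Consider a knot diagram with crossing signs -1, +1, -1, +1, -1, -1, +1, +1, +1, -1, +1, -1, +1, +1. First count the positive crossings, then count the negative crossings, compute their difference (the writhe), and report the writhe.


Step 1: Count positive crossings (+1).
Positive crossings: 8
Step 2: Count negative crossings (-1).
Negative crossings: 6
Step 3: Writhe = (positive) - (negative)
w = 8 - 6 = 2
Step 4: |w| = 2, and w is positive

2


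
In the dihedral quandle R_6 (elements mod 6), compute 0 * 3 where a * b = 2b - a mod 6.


0 * 3 = 2*3 - 0 mod 6
= 6 - 0 mod 6
= 6 mod 6 = 0

0


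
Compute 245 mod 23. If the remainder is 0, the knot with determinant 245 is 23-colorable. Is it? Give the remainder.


Step 1: A knot is p-colorable if and only if p divides its determinant.
Step 2: Compute 245 mod 23.
245 = 10 * 23 + 15
Step 3: 245 mod 23 = 15
Step 4: The knot is 23-colorable: no

15


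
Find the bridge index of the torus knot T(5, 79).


The bridge number of T(p,q) is min(p,q).
min(5, 79) = 5

5


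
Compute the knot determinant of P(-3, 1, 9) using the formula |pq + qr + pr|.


Step 1: Compute pq + qr + pr.
pq = (-3)*1 = -3
qr = 1*9 = 9
pr = (-3)*9 = -27
pq + qr + pr = -3 + 9 + (-27) = -21
Step 2: Take absolute value.
det(P(-3,1,9)) = |-21| = 21

21


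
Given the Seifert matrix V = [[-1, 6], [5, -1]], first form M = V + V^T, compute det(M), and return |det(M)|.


Step 1: Form V + V^T where V = [[-1, 6], [5, -1]]
  V^T = [[-1, 5], [6, -1]]
  V + V^T = [[-2, 11], [11, -2]]
Step 2: det(V + V^T) = (-2)*(-2) - 11*11
  = 4 - 121 = -117
Step 3: Knot determinant = |det(V + V^T)| = |-117| = 117

117


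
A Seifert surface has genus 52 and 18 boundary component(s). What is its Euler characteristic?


chi = 2 - 2g - b
= 2 - 2*52 - 18
= 2 - 104 - 18 = -120

-120


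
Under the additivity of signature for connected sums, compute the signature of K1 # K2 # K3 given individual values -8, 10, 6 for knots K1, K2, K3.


The signature is additive under connected sum.
signature(K1 # K2 # K3) = (-8) + (10) + (6)
= 8

8


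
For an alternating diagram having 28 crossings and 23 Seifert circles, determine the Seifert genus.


For alternating knots, g = (c - s + 1)/2.
= (28 - 23 + 1)/2
= 6/2 = 3

3


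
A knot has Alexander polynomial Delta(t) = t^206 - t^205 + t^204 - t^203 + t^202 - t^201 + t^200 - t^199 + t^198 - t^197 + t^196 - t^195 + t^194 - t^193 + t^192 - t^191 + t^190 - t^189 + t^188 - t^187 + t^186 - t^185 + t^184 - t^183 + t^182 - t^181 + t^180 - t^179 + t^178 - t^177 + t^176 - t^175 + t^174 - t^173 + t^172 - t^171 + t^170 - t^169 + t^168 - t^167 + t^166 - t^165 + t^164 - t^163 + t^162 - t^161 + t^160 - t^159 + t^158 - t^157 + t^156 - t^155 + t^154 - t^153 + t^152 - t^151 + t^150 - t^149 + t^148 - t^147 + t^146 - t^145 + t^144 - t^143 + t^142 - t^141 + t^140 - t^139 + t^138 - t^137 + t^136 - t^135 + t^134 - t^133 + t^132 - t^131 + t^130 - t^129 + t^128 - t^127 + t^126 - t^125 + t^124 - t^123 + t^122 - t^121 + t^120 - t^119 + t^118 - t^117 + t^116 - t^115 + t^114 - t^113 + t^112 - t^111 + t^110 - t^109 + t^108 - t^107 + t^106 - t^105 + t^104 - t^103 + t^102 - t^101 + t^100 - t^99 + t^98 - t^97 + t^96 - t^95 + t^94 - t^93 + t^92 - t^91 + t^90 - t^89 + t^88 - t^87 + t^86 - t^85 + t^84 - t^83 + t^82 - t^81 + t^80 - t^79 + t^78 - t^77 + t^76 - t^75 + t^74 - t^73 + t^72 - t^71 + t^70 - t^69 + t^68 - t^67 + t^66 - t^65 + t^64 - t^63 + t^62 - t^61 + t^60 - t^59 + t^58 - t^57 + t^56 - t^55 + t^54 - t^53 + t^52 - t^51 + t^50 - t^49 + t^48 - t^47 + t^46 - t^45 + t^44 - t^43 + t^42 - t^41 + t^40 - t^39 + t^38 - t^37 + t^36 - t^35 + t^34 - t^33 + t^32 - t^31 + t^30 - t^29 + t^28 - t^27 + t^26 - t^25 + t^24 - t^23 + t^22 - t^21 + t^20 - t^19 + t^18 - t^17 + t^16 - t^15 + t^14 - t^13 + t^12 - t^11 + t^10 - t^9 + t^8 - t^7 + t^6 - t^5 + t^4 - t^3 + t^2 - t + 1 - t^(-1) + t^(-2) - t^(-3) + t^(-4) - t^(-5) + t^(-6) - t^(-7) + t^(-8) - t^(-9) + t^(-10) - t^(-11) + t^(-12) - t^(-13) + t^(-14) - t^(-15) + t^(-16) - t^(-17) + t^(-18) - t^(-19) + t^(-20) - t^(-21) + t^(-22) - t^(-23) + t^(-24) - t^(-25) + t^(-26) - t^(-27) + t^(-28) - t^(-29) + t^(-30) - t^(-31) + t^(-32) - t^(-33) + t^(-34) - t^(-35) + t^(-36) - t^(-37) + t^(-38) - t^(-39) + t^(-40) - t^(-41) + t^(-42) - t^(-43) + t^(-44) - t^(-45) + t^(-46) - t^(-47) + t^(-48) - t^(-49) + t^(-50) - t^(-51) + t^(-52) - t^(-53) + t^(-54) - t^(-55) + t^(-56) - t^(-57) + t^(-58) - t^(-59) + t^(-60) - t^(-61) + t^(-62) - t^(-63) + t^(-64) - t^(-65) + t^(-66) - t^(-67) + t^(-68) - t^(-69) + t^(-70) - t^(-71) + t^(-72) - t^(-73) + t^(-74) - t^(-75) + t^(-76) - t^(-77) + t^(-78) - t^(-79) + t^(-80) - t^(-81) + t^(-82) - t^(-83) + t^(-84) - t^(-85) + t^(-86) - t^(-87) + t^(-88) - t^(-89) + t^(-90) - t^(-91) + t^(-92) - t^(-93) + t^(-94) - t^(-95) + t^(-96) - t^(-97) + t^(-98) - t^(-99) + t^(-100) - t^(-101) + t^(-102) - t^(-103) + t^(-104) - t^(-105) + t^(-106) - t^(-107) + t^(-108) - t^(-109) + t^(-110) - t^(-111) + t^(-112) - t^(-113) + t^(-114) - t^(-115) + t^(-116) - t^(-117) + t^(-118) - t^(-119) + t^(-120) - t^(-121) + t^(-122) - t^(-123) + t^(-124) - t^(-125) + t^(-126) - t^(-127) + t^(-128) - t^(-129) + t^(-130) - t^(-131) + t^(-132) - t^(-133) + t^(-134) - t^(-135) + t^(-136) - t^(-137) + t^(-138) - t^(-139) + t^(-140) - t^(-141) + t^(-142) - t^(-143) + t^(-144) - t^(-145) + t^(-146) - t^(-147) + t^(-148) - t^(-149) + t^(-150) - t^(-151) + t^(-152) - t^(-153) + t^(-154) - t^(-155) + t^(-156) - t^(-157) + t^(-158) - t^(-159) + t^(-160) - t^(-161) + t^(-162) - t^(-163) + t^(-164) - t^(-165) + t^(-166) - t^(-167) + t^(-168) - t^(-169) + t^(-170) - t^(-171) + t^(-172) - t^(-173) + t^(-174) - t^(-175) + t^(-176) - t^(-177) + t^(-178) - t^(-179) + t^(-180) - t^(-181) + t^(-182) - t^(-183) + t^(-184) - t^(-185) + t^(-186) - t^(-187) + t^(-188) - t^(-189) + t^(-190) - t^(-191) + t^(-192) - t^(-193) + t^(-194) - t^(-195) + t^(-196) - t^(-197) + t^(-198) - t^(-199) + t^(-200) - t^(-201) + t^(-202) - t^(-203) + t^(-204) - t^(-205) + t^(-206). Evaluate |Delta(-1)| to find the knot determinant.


Step 1: The polynomial has 413 terms with alternating signs, exponents from 206 down to -206.
Step 2: Substitute t = -1. The i-th term has coefficient (-1)^i and exponent (m-i),
  so its value is (-1)^i * (-1)^(m-i) = (-1)^m = 1 for every i.
Step 3: All 413 terms equal 1, so Delta(-1) = 413 * (1) = 413
Step 4: |Delta(-1)| = 413

413


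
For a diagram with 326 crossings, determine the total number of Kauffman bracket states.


Each crossing contributes 2 choices (A-smoothing or B-smoothing).
Total states = 2^326 = 136703170298938245273281389194851335334573089430825777276610662900622062449960995201469573563940864

136703170298938245273281389194851335334573089430825777276610662900622062449960995201469573563940864


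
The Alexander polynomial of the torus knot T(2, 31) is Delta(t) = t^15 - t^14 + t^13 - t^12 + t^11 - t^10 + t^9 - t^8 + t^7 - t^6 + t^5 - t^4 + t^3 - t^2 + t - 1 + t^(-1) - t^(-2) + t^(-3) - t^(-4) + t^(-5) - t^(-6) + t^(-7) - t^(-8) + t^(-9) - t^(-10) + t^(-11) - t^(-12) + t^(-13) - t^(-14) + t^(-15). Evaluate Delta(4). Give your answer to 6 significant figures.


Substituting t = 4 into Delta(t) = t^15 - t^14 + t^13 - t^12 + t^11 - t^10 + t^9 - t^8 + t^7 - t^6 + t^5 - t^4 + t^3 - t^2 + t - 1 + t^(-1) - t^(-2) + t^(-3) - t^(-4) + t^(-5) - t^(-6) + t^(-7) - t^(-8) + t^(-9) - t^(-10) + t^(-11) - t^(-12) + t^(-13) - t^(-14) + t^(-15):
Term values: (1073741824) + (-268435456) + (67108864) + (-16777216) + (4194304) + (-1048576) + (262144) + (-65536) + (16384) + (-4096) + (1024) + (-256) + (64) + (-16) + (4) + (-1) + (0.25) + (-0.0625) + (0.015625) + (-0.00390625) + (0.000976562) + (-0.000244141) + (6.10352e-05) + (-1.52588e-05) + (3.8147e-06) + (-9.53674e-07) + (2.38419e-07) + (-5.96046e-08) + (1.49012e-08) + (-3.72529e-09) + (9.31323e-10)
Sum = 858993459.2
Rounded to 6 significant figures: 8.58993e+08

8.58993e+08


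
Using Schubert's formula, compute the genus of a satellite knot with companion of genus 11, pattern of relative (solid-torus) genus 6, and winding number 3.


Schubert: g(satellite) = g_rel(pattern) + |winding| * g(companion),
where g_rel(pattern) is the genus of the pattern relative to the solid torus.
= 6 + 3 * 11
= 6 + 33 = 39

39


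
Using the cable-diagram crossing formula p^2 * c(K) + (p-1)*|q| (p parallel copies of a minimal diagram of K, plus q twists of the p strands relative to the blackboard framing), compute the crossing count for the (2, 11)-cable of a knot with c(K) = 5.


Step 1: Each of the c(K) crossings of the companion diagram becomes p*p = p^2 crossings among the p parallel strands, and each of the |q| twists s_1 s_2 ... s_(p-1) adds (p-1) crossings.
  Crossings = p^2 * c(K) + (p-1)*|q|
Step 2: = 2^2 * 5 + (2-1)*11
Step 3: = 4*5 + 1*11
Step 4: = 20 + 11 = 31

31


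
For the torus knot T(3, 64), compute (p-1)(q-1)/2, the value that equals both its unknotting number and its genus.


For a torus knot T(p,q), both the unknotting number and genus equal (p-1)(q-1)/2.
= (3-1)(64-1)/2
= 2*63/2
= 126/2 = 63

63


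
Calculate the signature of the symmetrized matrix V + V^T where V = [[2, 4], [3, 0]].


Step 1: V + V^T = [[4, 7], [7, 0]]
Step 2: trace = 4, det = -49
Step 3: Discriminant = 4^2 - 4*(-49) = 212
Step 4: Eigenvalues: 9.28011, -5.28011
Step 5: Signature = (# positive eigenvalues) - (# negative eigenvalues) = 0

0


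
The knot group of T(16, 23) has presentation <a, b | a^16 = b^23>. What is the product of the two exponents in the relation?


The relation is a^16 = b^23.
Product of exponents = 16 * 23
= 368

368


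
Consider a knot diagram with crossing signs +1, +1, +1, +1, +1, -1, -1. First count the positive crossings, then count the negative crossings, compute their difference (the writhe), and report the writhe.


Step 1: Count positive crossings (+1).
Positive crossings: 5
Step 2: Count negative crossings (-1).
Negative crossings: 2
Step 3: Writhe = (positive) - (negative)
w = 5 - 2 = 3
Step 4: |w| = 3, and w is positive

3


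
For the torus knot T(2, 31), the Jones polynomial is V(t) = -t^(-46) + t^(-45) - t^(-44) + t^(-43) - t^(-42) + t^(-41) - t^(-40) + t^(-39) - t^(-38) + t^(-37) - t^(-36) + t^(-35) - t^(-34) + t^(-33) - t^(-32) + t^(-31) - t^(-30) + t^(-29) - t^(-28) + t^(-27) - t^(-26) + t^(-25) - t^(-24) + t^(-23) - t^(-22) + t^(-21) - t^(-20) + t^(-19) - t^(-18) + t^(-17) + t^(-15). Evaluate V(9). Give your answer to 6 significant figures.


Substituting t = 9 into V(t) = -t^(-46) + t^(-45) - t^(-44) + t^(-43) - t^(-42) + t^(-41) - t^(-40) + t^(-39) - t^(-38) + t^(-37) - t^(-36) + t^(-35) - t^(-34) + t^(-33) - t^(-32) + t^(-31) - t^(-30) + t^(-29) - t^(-28) + t^(-27) - t^(-26) + t^(-25) - t^(-24) + t^(-23) - t^(-22) + t^(-21) - t^(-20) + t^(-19) - t^(-18) + t^(-17) + t^(-15):
  (-)t^(-46) = -1.27305e-44
  (+)t^(-45) = 1.14574e-43
  (-)t^(-44) = -1.03117e-42
  (+)t^(-43) = 9.28052e-42
  (-)t^(-42) = -8.35246e-41
  (+)t^(-41) = 7.51722e-40
  (-)t^(-40) = -6.7655e-39
  (+)t^(-39) = 6.08895e-38
  (-)t^(-38) = -5.48005e-37
  (+)t^(-37) = 4.93205e-36
  (-)t^(-36) = -4.43884e-35
  (+)t^(-35) = 3.99496e-34
  (-)t^(-34) = -3.59546e-33
  (+)t^(-33) = 3.23592e-32
  (-)t^(-32) = -2.91232e-31
  (+)t^(-31) = 2.62109e-30
  (-)t^(-30) = -2.35898e-29
  (+)t^(-29) = 2.12308e-28
  (-)t^(-28) = -1.91078e-27
  (+)t^(-27) = 1.7197e-26
  (-)t^(-26) = -1.54773e-25
  (+)t^(-25) = 1.39296e-24
  (-)t^(-24) = -1.25366e-23
  (+)t^(-23) = 1.12829e-22
  (-)t^(-22) = -1.01546e-21
  (+)t^(-21) = 9.13918e-21
  (-)t^(-20) = -8.22526e-20
  (+)t^(-19) = 7.40274e-19
  (-)t^(-18) = -6.66246e-18
  (+)t^(-17) = 5.99622e-17
  (+)t^(-15) = 4.85694e-15
Sum = (-1.27305e-44) + (1.14574e-43) + (-1.03117e-42) + (9.28052e-42) + (-8.35246e-41) + (7.51722e-40) + (-6.7655e-39) + (6.08895e-38) + (-5.48005e-37) + (4.93205e-36) + (-4.43884e-35) + (3.99496e-34) + (-3.59546e-33) + (3.23592e-32) + (-2.91232e-31) + (2.62109e-30) + (-2.35898e-29) + (2.12308e-28) + (-1.91078e-27) + (1.7197e-26) + (-1.54773e-25) + (1.39296e-24) + (-1.25366e-23) + (1.12829e-22) + (-1.01546e-21) + (9.13918e-21) + (-8.22526e-20) + (7.40274e-19) + (-6.66246e-18) + (5.99622e-17) + (4.85694e-15)
= 4.910901702e-15
Rounded to 6 significant figures: 4.9109e-15

4.9109e-15


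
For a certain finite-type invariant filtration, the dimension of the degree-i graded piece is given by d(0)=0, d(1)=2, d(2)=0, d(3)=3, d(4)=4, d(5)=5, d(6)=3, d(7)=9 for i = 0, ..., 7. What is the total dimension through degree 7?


Total dimension = d(0) + d(1) + ... + d(7)
= 0 + 2 + 0 + 3 + 4 + 5 + 3 + 9
= 26

26


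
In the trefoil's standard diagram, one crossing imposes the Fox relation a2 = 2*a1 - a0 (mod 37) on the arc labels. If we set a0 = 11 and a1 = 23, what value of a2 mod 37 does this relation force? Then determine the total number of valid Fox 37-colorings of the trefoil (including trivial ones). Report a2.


Step 1: Apply the given crossing relation 2*a1 - a0 - a2 = 0 (mod 37).
  a2 = 2*a1 - a0 mod 37
  a2 = 2*23 - 11 mod 37
  a2 = 46 - 11 mod 37
  a2 = 35 mod 37 = 35
Step 2: The trefoil has determinant 3.
  Number of Fox p-colorings (p prime) is p^2 if p = 3, else p.
  Since 37 does not divide 3, only trivial (constant) colorings exist.
  (So the trial a0 = 11, a1 = 23 with a0 != a1 does NOT extend to a valid coloring of the whole trefoil: the other two crossing relations require 3*(a1 - a0) = 0 (mod 37), which fails.)
  Total colorings = 37
Step 3: a2 = 35, total Fox 37-colorings = 37

35


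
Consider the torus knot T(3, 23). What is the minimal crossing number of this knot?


For a torus knot T(p, q) with gcd(p,q)=1,
the crossing number is min(p*(q-1), q*(p-1)).
p*(q-1) = 3*22 = 66
q*(p-1) = 23*2 = 46
min(66, 46) = 46

46


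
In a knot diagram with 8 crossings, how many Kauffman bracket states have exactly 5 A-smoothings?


We choose which 5 of 8 crossings get A-smoothings.
C(8, 5) = 8! / (5! * 3!)
= 56

56


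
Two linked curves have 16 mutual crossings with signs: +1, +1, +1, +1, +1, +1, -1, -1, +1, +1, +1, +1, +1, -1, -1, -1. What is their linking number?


Step 1: Count positive crossings: 11
Step 2: Count negative crossings: 5
Step 3: Sum of signs = 11 - 5 = 6
Step 4: Linking number = sum/2 = 6/2 = 3

3


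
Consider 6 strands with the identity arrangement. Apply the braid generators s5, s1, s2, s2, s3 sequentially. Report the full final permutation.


Starting with identity [1, 2, 3, 4, 5, 6].
Apply generators in sequence:
  After s5: [1, 2, 3, 4, 6, 5]
  After s1: [2, 1, 3, 4, 6, 5]
  After s2: [2, 3, 1, 4, 6, 5]
  After s2: [2, 1, 3, 4, 6, 5]
  After s3: [2, 1, 4, 3, 6, 5]
Final permutation: [2, 1, 4, 3, 6, 5]

[2, 1, 4, 3, 6, 5]


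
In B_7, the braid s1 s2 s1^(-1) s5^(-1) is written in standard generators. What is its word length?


The word length counts the number of generators (including inverses).
Listing each generator: s1, s2, s1^(-1), s5^(-1)
There are 4 generators in this braid word.

4


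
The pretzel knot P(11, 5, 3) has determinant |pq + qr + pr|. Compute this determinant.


Step 1: Compute pq + qr + pr.
pq = 11*5 = 55
qr = 5*3 = 15
pr = 11*3 = 33
pq + qr + pr = 55 + 15 + 33 = 103
Step 2: Take absolute value.
det(P(11,5,3)) = |103| = 103

103


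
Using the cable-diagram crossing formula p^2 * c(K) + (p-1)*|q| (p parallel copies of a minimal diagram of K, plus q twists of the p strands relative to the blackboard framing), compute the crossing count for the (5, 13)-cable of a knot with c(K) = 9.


Step 1: Each of the c(K) crossings of the companion diagram becomes p*p = p^2 crossings among the p parallel strands, and each of the |q| twists s_1 s_2 ... s_(p-1) adds (p-1) crossings.
  Crossings = p^2 * c(K) + (p-1)*|q|
Step 2: = 5^2 * 9 + (5-1)*13
Step 3: = 25*9 + 4*13
Step 4: = 225 + 52 = 277

277


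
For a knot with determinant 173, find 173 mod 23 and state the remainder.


Step 1: A knot is p-colorable if and only if p divides its determinant.
Step 2: Compute 173 mod 23.
173 = 7 * 23 + 12
Step 3: 173 mod 23 = 12
Step 4: The knot is 23-colorable: no

12


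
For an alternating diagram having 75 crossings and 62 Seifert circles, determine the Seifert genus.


For alternating knots, g = (c - s + 1)/2.
= (75 - 62 + 1)/2
= 14/2 = 7

7


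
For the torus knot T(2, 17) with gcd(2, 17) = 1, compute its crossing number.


For a torus knot T(p, q) with gcd(p,q)=1,
the crossing number is min(p*(q-1), q*(p-1)).
p*(q-1) = 2*16 = 32
q*(p-1) = 17*1 = 17
min(32, 17) = 17

17


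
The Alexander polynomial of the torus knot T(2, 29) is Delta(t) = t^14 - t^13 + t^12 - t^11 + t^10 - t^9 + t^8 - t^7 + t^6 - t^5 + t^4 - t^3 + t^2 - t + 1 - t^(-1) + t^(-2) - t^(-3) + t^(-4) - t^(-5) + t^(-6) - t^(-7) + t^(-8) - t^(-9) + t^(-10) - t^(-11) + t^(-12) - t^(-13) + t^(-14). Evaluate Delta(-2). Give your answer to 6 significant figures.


Substituting t = -2 into Delta(t) = t^14 - t^13 + t^12 - t^11 + t^10 - t^9 + t^8 - t^7 + t^6 - t^5 + t^4 - t^3 + t^2 - t + 1 - t^(-1) + t^(-2) - t^(-3) + t^(-4) - t^(-5) + t^(-6) - t^(-7) + t^(-8) - t^(-9) + t^(-10) - t^(-11) + t^(-12) - t^(-13) + t^(-14):
Term values: (16384) + (8192) + (4096) + (2048) + (1024) + (512) + (256) + (128) + (64) + (32) + (16) + (8) + (4) + (2) + (1) + (0.5) + (0.25) + (0.125) + (0.0625) + (0.03125) + (0.015625) + (0.0078125) + (0.00390625) + (0.00195312) + (0.000976562) + (0.000488281) + (0.000244141) + (0.00012207) + (6.10352e-05)
Sum = 32767.99994
Rounded to 6 significant figures: 32768

32768


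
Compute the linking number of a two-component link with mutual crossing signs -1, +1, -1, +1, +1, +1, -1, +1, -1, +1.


Step 1: Count positive crossings: 6
Step 2: Count negative crossings: 4
Step 3: Sum of signs = 6 - 4 = 2
Step 4: Linking number = sum/2 = 2/2 = 1

1


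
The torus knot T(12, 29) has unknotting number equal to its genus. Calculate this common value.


For a torus knot T(p,q), both the unknotting number and genus equal (p-1)(q-1)/2.
= (12-1)(29-1)/2
= 11*28/2
= 308/2 = 154

154


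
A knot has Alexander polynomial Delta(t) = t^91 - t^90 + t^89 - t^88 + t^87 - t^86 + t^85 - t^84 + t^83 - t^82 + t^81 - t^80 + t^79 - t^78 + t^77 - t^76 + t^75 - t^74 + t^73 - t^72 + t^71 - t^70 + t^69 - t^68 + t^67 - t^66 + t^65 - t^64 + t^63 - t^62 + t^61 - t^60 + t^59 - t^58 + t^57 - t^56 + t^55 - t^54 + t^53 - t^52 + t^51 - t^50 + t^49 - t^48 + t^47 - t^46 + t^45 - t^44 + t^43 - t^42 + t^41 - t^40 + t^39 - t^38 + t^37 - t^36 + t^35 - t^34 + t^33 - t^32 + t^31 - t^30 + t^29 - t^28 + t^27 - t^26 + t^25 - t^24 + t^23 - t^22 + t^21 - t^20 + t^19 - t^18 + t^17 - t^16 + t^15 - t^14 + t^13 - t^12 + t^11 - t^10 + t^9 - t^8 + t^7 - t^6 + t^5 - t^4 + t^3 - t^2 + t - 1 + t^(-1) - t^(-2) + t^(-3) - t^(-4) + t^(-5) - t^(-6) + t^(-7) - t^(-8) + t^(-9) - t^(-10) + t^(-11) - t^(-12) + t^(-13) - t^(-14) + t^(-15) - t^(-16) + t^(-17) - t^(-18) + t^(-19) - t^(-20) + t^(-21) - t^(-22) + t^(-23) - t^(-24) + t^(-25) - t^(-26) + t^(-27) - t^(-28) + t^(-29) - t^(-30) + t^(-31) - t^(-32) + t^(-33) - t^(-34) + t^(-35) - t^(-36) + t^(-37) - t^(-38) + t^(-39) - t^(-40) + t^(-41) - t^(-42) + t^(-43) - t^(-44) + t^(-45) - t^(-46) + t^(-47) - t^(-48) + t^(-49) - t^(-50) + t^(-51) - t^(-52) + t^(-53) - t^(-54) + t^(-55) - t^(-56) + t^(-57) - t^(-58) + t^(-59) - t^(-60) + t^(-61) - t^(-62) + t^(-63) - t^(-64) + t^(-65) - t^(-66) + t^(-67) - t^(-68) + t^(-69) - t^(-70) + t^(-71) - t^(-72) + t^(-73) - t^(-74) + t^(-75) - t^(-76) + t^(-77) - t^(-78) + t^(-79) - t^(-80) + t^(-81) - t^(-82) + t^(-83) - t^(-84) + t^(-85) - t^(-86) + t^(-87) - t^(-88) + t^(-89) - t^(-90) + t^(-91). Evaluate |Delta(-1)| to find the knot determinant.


Step 1: The polynomial has 183 terms with alternating signs, exponents from 91 down to -91.
Step 2: Substitute t = -1. The i-th term has coefficient (-1)^i and exponent (m-i),
  so its value is (-1)^i * (-1)^(m-i) = (-1)^m = -1 for every i.
Step 3: All 183 terms equal -1, so Delta(-1) = 183 * (-1) = -183
Step 4: |Delta(-1)| = 183

183


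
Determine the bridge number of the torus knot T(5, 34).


The bridge number of T(p,q) is min(p,q).
min(5, 34) = 5

5


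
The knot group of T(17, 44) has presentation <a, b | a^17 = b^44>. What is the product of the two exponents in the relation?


The relation is a^17 = b^44.
Product of exponents = 17 * 44
= 748

748


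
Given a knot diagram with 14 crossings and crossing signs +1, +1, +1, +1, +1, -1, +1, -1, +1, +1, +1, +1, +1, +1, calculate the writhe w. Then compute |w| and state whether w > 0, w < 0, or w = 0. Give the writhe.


Step 1: Count positive crossings (+1).
Positive crossings: 12
Step 2: Count negative crossings (-1).
Negative crossings: 2
Step 3: Writhe = (positive) - (negative)
w = 12 - 2 = 10
Step 4: |w| = 10, and w is positive

10


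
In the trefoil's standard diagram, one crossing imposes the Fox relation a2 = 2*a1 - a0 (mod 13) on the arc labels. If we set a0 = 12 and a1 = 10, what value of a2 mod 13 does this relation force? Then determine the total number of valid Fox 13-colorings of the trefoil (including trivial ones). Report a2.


Step 1: Apply the given crossing relation 2*a1 - a0 - a2 = 0 (mod 13).
  a2 = 2*a1 - a0 mod 13
  a2 = 2*10 - 12 mod 13
  a2 = 20 - 12 mod 13
  a2 = 8 mod 13 = 8
Step 2: The trefoil has determinant 3.
  Number of Fox p-colorings (p prime) is p^2 if p = 3, else p.
  Since 13 does not divide 3, only trivial (constant) colorings exist.
  (So the trial a0 = 12, a1 = 10 with a0 != a1 does NOT extend to a valid coloring of the whole trefoil: the other two crossing relations require 3*(a1 - a0) = 0 (mod 13), which fails.)
  Total colorings = 13
Step 3: a2 = 8, total Fox 13-colorings = 13

8


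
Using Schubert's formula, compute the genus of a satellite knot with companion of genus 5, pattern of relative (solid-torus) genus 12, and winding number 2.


Schubert: g(satellite) = g_rel(pattern) + |winding| * g(companion),
where g_rel(pattern) is the genus of the pattern relative to the solid torus.
= 12 + 2 * 5
= 12 + 10 = 22

22


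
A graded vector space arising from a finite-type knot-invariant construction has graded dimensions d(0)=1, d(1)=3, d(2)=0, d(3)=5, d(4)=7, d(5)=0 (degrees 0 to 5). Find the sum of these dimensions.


Total dimension = d(0) + d(1) + ... + d(5)
= 1 + 3 + 0 + 5 + 7 + 0
= 16

16


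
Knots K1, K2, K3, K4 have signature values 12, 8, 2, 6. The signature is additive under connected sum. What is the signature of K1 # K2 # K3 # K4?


The signature is additive under connected sum.
signature(K1 # K2 # K3 # K4) = (12) + (8) + (2) + (6)
= 28

28


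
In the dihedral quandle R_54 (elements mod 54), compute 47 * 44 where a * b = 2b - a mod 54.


47 * 44 = 2*44 - 47 mod 54
= 88 - 47 mod 54
= 41 mod 54 = 41

41


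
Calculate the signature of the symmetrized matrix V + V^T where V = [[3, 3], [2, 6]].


Step 1: V + V^T = [[6, 5], [5, 12]]
Step 2: trace = 18, det = 47
Step 3: Discriminant = 18^2 - 4*47 = 136
Step 4: Eigenvalues: 14.831, 3.16905
Step 5: Signature = (# positive eigenvalues) - (# negative eigenvalues) = 2

2
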